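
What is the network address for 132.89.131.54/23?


IP:   10000100.01011001.10000011.00110110
Mask: 11111111.11111111.11111110.00000000
AND operation:
Net:  10000100.01011001.10000010.00000000
Network: 132.89.130.0/23


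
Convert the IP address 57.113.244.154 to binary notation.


57 = 00111001
113 = 01110001
244 = 11110100
154 = 10011010
Binary: 00111001.01110001.11110100.10011010


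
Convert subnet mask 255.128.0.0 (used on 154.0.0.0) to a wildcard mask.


Subnet mask: 255.128.0.0
Wildcard = 255.255.255.255 - subnet mask
255 - 255 = 0
255 - 128 = 127
255 - 0 = 255
255 - 0 = 255
Wildcard: 0.127.255.255


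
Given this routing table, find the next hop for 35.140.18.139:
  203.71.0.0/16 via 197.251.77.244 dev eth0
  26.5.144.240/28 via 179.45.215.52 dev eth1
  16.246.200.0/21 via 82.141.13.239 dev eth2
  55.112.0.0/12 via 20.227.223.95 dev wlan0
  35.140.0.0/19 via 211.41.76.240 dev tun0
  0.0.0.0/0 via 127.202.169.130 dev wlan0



Longest prefix match for 35.140.18.139:
  /16 203.71.0.0: no
  /28 26.5.144.240: no
  /21 16.246.200.0: no
  /12 55.112.0.0: no
  /19 35.140.0.0: MATCH
  /0 0.0.0.0: MATCH
Selected: next-hop 211.41.76.240 via tun0 (matched /19)


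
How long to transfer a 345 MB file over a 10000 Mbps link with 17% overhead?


Effective throughput = 10000 * (1 - 17/100) = 8300 Mbps
File size in Mb = 345 * 8 = 2760 Mb
Time = 2760 / 8300
Time = 0.3325 seconds


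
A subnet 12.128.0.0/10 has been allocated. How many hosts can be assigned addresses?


Host bits = 32 - 10 = 22
Total addresses = 2^22 = 4194304
Usable = total - 2 (network and broadcast)
Usable hosts: 4194302


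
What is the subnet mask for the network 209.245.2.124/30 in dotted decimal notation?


/30 means 30 network bits, 2 host bits
Binary: 11111111111111111111111111111100
Mask: 255.255.255.252


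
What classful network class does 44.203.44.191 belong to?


First octet: 44
Binary: 00101100
0xxxxxxx -> Class A (1-126)
Class A, default mask 255.0.0.0 (/8)


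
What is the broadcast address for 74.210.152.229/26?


Network: 74.210.152.192/26
Host bits = 6
Set all host bits to 1:
Broadcast: 74.210.152.255


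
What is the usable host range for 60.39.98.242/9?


Network: 60.0.0.0
Broadcast: 60.127.255.255
First usable = network + 1
Last usable = broadcast - 1
Range: 60.0.0.1 to 60.127.255.254


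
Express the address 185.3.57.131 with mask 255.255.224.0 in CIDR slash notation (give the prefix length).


Binary: 11111111.11111111.11100000.00000000
Count leading 1s
Prefix: /19


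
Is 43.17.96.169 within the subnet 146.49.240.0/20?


Subnet network: 146.49.240.0
Test IP AND mask: 43.17.96.0
No, 43.17.96.169 is not in 146.49.240.0/20


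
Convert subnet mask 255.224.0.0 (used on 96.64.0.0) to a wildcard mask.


Subnet mask: 255.224.0.0
Wildcard = 255.255.255.255 - subnet mask
255 - 255 = 0
255 - 224 = 31
255 - 0 = 255
255 - 0 = 255
Wildcard: 0.31.255.255


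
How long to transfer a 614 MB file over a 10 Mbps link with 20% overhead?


Effective throughput = 10 * (1 - 20/100) = 8 Mbps
File size in Mb = 614 * 8 = 4912 Mb
Time = 4912 / 8
Time = 614 seconds


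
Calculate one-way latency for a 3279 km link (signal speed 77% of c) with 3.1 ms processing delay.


Speed = 0.77 * 3e5 km/s = 231000 km/s
Propagation delay = 3279 / 231000 = 0.0142 s = 14.1948 ms
Processing delay = 3.1 ms
Total one-way latency = 17.2948 ms


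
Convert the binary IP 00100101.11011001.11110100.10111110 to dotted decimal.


00100101 = 37
11011001 = 217
11110100 = 244
10111110 = 190
IP: 37.217.244.190


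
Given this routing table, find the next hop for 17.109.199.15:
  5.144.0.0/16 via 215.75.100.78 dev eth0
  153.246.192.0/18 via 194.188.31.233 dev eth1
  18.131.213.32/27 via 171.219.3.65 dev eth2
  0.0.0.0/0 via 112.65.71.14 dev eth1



Longest prefix match for 17.109.199.15:
  /16 5.144.0.0: no
  /18 153.246.192.0: no
  /27 18.131.213.32: no
  /0 0.0.0.0: MATCH
Selected: next-hop 112.65.71.14 via eth1 (matched /0)


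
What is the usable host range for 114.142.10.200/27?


Network: 114.142.10.192
Broadcast: 114.142.10.223
First usable = network + 1
Last usable = broadcast - 1
Range: 114.142.10.193 to 114.142.10.222


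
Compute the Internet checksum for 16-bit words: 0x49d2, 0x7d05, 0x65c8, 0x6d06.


Sum all words (with carry folding):
+ 0x49d2 = 0x49d2
+ 0x7d05 = 0xc6d7
+ 0x65c8 = 0x2ca0
+ 0x6d06 = 0x99a6
One's complement: ~0x99a6
Checksum = 0x6659


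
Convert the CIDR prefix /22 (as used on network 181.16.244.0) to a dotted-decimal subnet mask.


/22 means 22 network bits, 10 host bits
Binary: 11111111111111111111110000000000
Mask: 255.255.252.0


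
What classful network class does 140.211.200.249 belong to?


First octet: 140
Binary: 10001100
10xxxxxx -> Class B (128-191)
Class B, default mask 255.255.0.0 (/16)


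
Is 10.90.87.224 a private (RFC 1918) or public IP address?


RFC 1918 private ranges:
  10.0.0.0/8 (10.0.0.0 - 10.255.255.255)
  172.16.0.0/12 (172.16.0.0 - 172.31.255.255)
  192.168.0.0/16 (192.168.0.0 - 192.168.255.255)
Private (in 10.0.0.0/8)


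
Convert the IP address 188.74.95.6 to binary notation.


188 = 10111100
74 = 01001010
95 = 01011111
6 = 00000110
Binary: 10111100.01001010.01011111.00000110


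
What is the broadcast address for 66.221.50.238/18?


Network: 66.221.0.0/18
Host bits = 14
Set all host bits to 1:
Broadcast: 66.221.63.255


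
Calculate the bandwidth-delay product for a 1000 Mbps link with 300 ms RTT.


BDP = bandwidth * RTT
= 1000 Mbps * 300 ms
= 1000 * 1e6 * 300 / 1000 bits
= 300000000 bits
= 37500000 bytes
= 36621.0938 KB
BDP = 300000000 bits (37500000 bytes)


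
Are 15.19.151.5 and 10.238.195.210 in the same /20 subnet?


Mask: 255.255.240.0
15.19.151.5 AND mask = 15.19.144.0
10.238.195.210 AND mask = 10.238.192.0
No, different subnets (15.19.144.0 vs 10.238.192.0)


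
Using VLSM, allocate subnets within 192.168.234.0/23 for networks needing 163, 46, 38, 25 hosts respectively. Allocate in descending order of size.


163 hosts -> /24 (254 usable): 192.168.234.0/24
46 hosts -> /26 (62 usable): 192.168.235.0/26
38 hosts -> /26 (62 usable): 192.168.235.64/26
25 hosts -> /27 (30 usable): 192.168.235.128/27
Allocation: 192.168.234.0/24 (163 hosts, 254 usable); 192.168.235.0/26 (46 hosts, 62 usable); 192.168.235.64/26 (38 hosts, 62 usable); 192.168.235.128/27 (25 hosts, 30 usable)


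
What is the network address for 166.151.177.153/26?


IP:   10100110.10010111.10110001.10011001
Mask: 11111111.11111111.11111111.11000000
AND operation:
Net:  10100110.10010111.10110001.10000000
Network: 166.151.177.128/26


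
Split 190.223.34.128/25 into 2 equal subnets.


New prefix = 25 + 1 = 26
Each subnet has 64 addresses
  190.223.34.128/26
  190.223.34.192/26
Subnets: 190.223.34.128/26, 190.223.34.192/26


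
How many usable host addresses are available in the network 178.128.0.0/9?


Host bits = 32 - 9 = 23
Total addresses = 2^23 = 8388608
Usable = total - 2 (network and broadcast)
Usable hosts: 8388606


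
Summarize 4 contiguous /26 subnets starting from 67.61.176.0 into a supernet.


Original prefix: /26
Number of subnets: 4 = 2^2
New prefix = 26 - 2 = 24
Supernet: 67.61.176.0/24


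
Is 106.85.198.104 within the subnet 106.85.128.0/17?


Subnet network: 106.85.128.0
Test IP AND mask: 106.85.128.0
Yes, 106.85.198.104 is in 106.85.128.0/17


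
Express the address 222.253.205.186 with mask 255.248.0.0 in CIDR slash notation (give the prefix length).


Binary: 11111111.11111000.00000000.00000000
Count leading 1s
Prefix: /13


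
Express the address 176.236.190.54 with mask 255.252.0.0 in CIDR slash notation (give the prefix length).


Binary: 11111111.11111100.00000000.00000000
Count leading 1s
Prefix: /14


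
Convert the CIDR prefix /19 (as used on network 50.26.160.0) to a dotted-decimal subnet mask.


/19 means 19 network bits, 13 host bits
Binary: 11111111111111111110000000000000
Mask: 255.255.224.0


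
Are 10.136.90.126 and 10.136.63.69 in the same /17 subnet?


Mask: 255.255.128.0
10.136.90.126 AND mask = 10.136.0.0
10.136.63.69 AND mask = 10.136.0.0
Yes, same subnet (10.136.0.0)


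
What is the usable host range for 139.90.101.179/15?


Network: 139.90.0.0
Broadcast: 139.91.255.255
First usable = network + 1
Last usable = broadcast - 1
Range: 139.90.0.1 to 139.91.255.254


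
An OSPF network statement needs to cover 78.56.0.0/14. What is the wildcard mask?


Subnet mask: 255.252.0.0
Wildcard = 255.255.255.255 - subnet mask
255 - 255 = 0
255 - 252 = 3
255 - 0 = 255
255 - 0 = 255
Wildcard: 0.3.255.255


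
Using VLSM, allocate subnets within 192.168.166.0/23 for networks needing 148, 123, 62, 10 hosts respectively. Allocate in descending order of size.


148 hosts -> /24 (254 usable): 192.168.166.0/24
123 hosts -> /25 (126 usable): 192.168.167.0/25
62 hosts -> /26 (62 usable): 192.168.167.128/26
10 hosts -> /28 (14 usable): 192.168.167.192/28
Allocation: 192.168.166.0/24 (148 hosts, 254 usable); 192.168.167.0/25 (123 hosts, 126 usable); 192.168.167.128/26 (62 hosts, 62 usable); 192.168.167.192/28 (10 hosts, 14 usable)


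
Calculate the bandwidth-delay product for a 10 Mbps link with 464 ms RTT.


BDP = bandwidth * RTT
= 10 Mbps * 464 ms
= 10 * 1e6 * 464 / 1000 bits
= 4640000 bits
= 580000 bytes
= 566.4062 KB
BDP = 4640000 bits (580000 bytes)


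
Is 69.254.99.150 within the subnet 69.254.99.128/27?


Subnet network: 69.254.99.128
Test IP AND mask: 69.254.99.128
Yes, 69.254.99.150 is in 69.254.99.128/27


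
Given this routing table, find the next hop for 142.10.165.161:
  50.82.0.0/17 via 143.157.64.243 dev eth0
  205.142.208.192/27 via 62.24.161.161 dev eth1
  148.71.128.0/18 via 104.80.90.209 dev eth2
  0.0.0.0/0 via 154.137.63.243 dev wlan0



Longest prefix match for 142.10.165.161:
  /17 50.82.0.0: no
  /27 205.142.208.192: no
  /18 148.71.128.0: no
  /0 0.0.0.0: MATCH
Selected: next-hop 154.137.63.243 via wlan0 (matched /0)


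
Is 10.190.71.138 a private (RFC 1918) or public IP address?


RFC 1918 private ranges:
  10.0.0.0/8 (10.0.0.0 - 10.255.255.255)
  172.16.0.0/12 (172.16.0.0 - 172.31.255.255)
  192.168.0.0/16 (192.168.0.0 - 192.168.255.255)
Private (in 10.0.0.0/8)


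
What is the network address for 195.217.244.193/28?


IP:   11000011.11011001.11110100.11000001
Mask: 11111111.11111111.11111111.11110000
AND operation:
Net:  11000011.11011001.11110100.11000000
Network: 195.217.244.192/28


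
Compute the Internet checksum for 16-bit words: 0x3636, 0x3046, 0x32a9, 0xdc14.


Sum all words (with carry folding):
+ 0x3636 = 0x3636
+ 0x3046 = 0x667c
+ 0x32a9 = 0x9925
+ 0xdc14 = 0x753a
One's complement: ~0x753a
Checksum = 0x8ac5


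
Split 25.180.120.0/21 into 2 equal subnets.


New prefix = 21 + 1 = 22
Each subnet has 1024 addresses
  25.180.120.0/22
  25.180.124.0/22
Subnets: 25.180.120.0/22, 25.180.124.0/22


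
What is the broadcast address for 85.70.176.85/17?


Network: 85.70.128.0/17
Host bits = 15
Set all host bits to 1:
Broadcast: 85.70.255.255


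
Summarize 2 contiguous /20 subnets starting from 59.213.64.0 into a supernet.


Original prefix: /20
Number of subnets: 2 = 2^1
New prefix = 20 - 1 = 19
Supernet: 59.213.64.0/19


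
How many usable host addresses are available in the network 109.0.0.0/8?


Host bits = 32 - 8 = 24
Total addresses = 2^24 = 16777216
Usable = total - 2 (network and broadcast)
Usable hosts: 16777214


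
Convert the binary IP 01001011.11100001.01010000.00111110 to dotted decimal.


01001011 = 75
11100001 = 225
01010000 = 80
00111110 = 62
IP: 75.225.80.62


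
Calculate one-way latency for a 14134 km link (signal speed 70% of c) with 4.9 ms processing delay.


Speed = 0.7 * 3e5 km/s = 210000 km/s
Propagation delay = 14134 / 210000 = 0.0673 s = 67.3048 ms
Processing delay = 4.9 ms
Total one-way latency = 72.2048 ms


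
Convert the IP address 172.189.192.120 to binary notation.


172 = 10101100
189 = 10111101
192 = 11000000
120 = 01111000
Binary: 10101100.10111101.11000000.01111000


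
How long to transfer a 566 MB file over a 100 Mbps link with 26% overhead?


Effective throughput = 100 * (1 - 26/100) = 74 Mbps
File size in Mb = 566 * 8 = 4528 Mb
Time = 4528 / 74
Time = 61.1892 seconds


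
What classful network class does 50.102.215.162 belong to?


First octet: 50
Binary: 00110010
0xxxxxxx -> Class A (1-126)
Class A, default mask 255.0.0.0 (/8)


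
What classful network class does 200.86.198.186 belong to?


First octet: 200
Binary: 11001000
110xxxxx -> Class C (192-223)
Class C, default mask 255.255.255.0 (/24)


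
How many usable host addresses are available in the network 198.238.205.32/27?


Host bits = 32 - 27 = 5
Total addresses = 2^5 = 32
Usable = total - 2 (network and broadcast)
Usable hosts: 30


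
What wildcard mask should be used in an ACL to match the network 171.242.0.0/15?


Subnet mask: 255.254.0.0
Wildcard = 255.255.255.255 - subnet mask
255 - 255 = 0
255 - 254 = 1
255 - 0 = 255
255 - 0 = 255
Wildcard: 0.1.255.255


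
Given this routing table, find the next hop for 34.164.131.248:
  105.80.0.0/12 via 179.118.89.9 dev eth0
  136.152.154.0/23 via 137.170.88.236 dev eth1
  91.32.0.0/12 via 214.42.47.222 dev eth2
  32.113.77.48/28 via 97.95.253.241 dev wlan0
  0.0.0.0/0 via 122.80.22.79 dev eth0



Longest prefix match for 34.164.131.248:
  /12 105.80.0.0: no
  /23 136.152.154.0: no
  /12 91.32.0.0: no
  /28 32.113.77.48: no
  /0 0.0.0.0: MATCH
Selected: next-hop 122.80.22.79 via eth0 (matched /0)


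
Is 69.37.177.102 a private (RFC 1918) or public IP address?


RFC 1918 private ranges:
  10.0.0.0/8 (10.0.0.0 - 10.255.255.255)
  172.16.0.0/12 (172.16.0.0 - 172.31.255.255)
  192.168.0.0/16 (192.168.0.0 - 192.168.255.255)
Public (not in any RFC 1918 range)


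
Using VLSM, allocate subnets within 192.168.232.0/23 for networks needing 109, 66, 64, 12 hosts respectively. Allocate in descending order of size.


109 hosts -> /25 (126 usable): 192.168.232.0/25
66 hosts -> /25 (126 usable): 192.168.232.128/25
64 hosts -> /25 (126 usable): 192.168.233.0/25
12 hosts -> /28 (14 usable): 192.168.233.128/28
Allocation: 192.168.232.0/25 (109 hosts, 126 usable); 192.168.232.128/25 (66 hosts, 126 usable); 192.168.233.0/25 (64 hosts, 126 usable); 192.168.233.128/28 (12 hosts, 14 usable)


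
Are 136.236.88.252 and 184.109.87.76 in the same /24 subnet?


Mask: 255.255.255.0
136.236.88.252 AND mask = 136.236.88.0
184.109.87.76 AND mask = 184.109.87.0
No, different subnets (136.236.88.0 vs 184.109.87.0)


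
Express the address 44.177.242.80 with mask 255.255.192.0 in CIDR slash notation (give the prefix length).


Binary: 11111111.11111111.11000000.00000000
Count leading 1s
Prefix: /18


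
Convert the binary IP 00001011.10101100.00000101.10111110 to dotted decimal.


00001011 = 11
10101100 = 172
00000101 = 5
10111110 = 190
IP: 11.172.5.190


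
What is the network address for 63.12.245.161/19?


IP:   00111111.00001100.11110101.10100001
Mask: 11111111.11111111.11100000.00000000
AND operation:
Net:  00111111.00001100.11100000.00000000
Network: 63.12.224.0/19


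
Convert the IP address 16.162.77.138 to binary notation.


16 = 00010000
162 = 10100010
77 = 01001101
138 = 10001010
Binary: 00010000.10100010.01001101.10001010


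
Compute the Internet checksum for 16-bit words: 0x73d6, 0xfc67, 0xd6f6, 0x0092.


Sum all words (with carry folding):
+ 0x73d6 = 0x73d6
+ 0xfc67 = 0x703e
+ 0xd6f6 = 0x4735
+ 0x0092 = 0x47c7
One's complement: ~0x47c7
Checksum = 0xb838


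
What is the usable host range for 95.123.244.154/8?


Network: 95.0.0.0
Broadcast: 95.255.255.255
First usable = network + 1
Last usable = broadcast - 1
Range: 95.0.0.1 to 95.255.255.254


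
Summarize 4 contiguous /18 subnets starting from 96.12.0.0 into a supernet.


Original prefix: /18
Number of subnets: 4 = 2^2
New prefix = 18 - 2 = 16
Supernet: 96.12.0.0/16


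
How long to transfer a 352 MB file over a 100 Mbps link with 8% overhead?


Effective throughput = 100 * (1 - 8/100) = 92 Mbps
File size in Mb = 352 * 8 = 2816 Mb
Time = 2816 / 92
Time = 30.6087 seconds


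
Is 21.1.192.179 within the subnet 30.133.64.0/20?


Subnet network: 30.133.64.0
Test IP AND mask: 21.1.192.0
No, 21.1.192.179 is not in 30.133.64.0/20


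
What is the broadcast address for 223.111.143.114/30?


Network: 223.111.143.112/30
Host bits = 2
Set all host bits to 1:
Broadcast: 223.111.143.115


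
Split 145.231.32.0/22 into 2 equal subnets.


New prefix = 22 + 1 = 23
Each subnet has 512 addresses
  145.231.32.0/23
  145.231.34.0/23
Subnets: 145.231.32.0/23, 145.231.34.0/23


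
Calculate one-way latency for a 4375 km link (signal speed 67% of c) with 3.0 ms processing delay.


Speed = 0.67 * 3e5 km/s = 201000 km/s
Propagation delay = 4375 / 201000 = 0.0218 s = 21.7662 ms
Processing delay = 3.0 ms
Total one-way latency = 24.7662 ms


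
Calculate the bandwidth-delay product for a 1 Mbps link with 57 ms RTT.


BDP = bandwidth * RTT
= 1 Mbps * 57 ms
= 1 * 1e6 * 57 / 1000 bits
= 57000 bits
= 7125 bytes
= 6.958 KB
BDP = 57000 bits (7125 bytes)


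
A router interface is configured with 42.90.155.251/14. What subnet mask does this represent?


/14 means 14 network bits, 18 host bits
Binary: 11111111111111000000000000000000
Mask: 255.252.0.0


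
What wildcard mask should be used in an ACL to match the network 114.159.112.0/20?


Subnet mask: 255.255.240.0
Wildcard = 255.255.255.255 - subnet mask
255 - 255 = 0
255 - 255 = 0
255 - 240 = 15
255 - 0 = 255
Wildcard: 0.0.15.255


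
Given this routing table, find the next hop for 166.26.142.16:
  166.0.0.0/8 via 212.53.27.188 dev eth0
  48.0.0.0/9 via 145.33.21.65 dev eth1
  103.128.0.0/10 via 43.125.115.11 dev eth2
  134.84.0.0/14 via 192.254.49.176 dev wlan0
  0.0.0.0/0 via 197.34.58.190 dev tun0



Longest prefix match for 166.26.142.16:
  /8 166.0.0.0: MATCH
  /9 48.0.0.0: no
  /10 103.128.0.0: no
  /14 134.84.0.0: no
  /0 0.0.0.0: MATCH
Selected: next-hop 212.53.27.188 via eth0 (matched /8)


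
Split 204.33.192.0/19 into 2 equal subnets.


New prefix = 19 + 1 = 20
Each subnet has 4096 addresses
  204.33.192.0/20
  204.33.208.0/20
Subnets: 204.33.192.0/20, 204.33.208.0/20


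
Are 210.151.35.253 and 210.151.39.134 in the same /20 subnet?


Mask: 255.255.240.0
210.151.35.253 AND mask = 210.151.32.0
210.151.39.134 AND mask = 210.151.32.0
Yes, same subnet (210.151.32.0)


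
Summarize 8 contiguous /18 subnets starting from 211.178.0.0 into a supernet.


Original prefix: /18
Number of subnets: 8 = 2^3
New prefix = 18 - 3 = 15
Supernet: 211.178.0.0/15


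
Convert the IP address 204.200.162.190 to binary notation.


204 = 11001100
200 = 11001000
162 = 10100010
190 = 10111110
Binary: 11001100.11001000.10100010.10111110


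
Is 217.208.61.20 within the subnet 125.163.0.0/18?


Subnet network: 125.163.0.0
Test IP AND mask: 217.208.0.0
No, 217.208.61.20 is not in 125.163.0.0/18


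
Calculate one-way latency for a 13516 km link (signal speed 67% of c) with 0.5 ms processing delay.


Speed = 0.67 * 3e5 km/s = 201000 km/s
Propagation delay = 13516 / 201000 = 0.0672 s = 67.2438 ms
Processing delay = 0.5 ms
Total one-way latency = 67.7438 ms


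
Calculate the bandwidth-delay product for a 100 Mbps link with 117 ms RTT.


BDP = bandwidth * RTT
= 100 Mbps * 117 ms
= 100 * 1e6 * 117 / 1000 bits
= 11700000 bits
= 1462500 bytes
= 1428.2227 KB
BDP = 11700000 bits (1462500 bytes)


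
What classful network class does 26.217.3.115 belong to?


First octet: 26
Binary: 00011010
0xxxxxxx -> Class A (1-126)
Class A, default mask 255.0.0.0 (/8)


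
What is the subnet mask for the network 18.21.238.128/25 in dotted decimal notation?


/25 means 25 network bits, 7 host bits
Binary: 11111111111111111111111110000000
Mask: 255.255.255.128


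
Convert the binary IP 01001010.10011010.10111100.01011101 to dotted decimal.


01001010 = 74
10011010 = 154
10111100 = 188
01011101 = 93
IP: 74.154.188.93


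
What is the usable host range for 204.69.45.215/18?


Network: 204.69.0.0
Broadcast: 204.69.63.255
First usable = network + 1
Last usable = broadcast - 1
Range: 204.69.0.1 to 204.69.63.254


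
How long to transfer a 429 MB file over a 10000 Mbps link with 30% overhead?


Effective throughput = 10000 * (1 - 30/100) = 7000 Mbps
File size in Mb = 429 * 8 = 3432 Mb
Time = 3432 / 7000
Time = 0.4903 seconds


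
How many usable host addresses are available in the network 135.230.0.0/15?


Host bits = 32 - 15 = 17
Total addresses = 2^17 = 131072
Usable = total - 2 (network and broadcast)
Usable hosts: 131070


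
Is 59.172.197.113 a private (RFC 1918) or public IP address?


RFC 1918 private ranges:
  10.0.0.0/8 (10.0.0.0 - 10.255.255.255)
  172.16.0.0/12 (172.16.0.0 - 172.31.255.255)
  192.168.0.0/16 (192.168.0.0 - 192.168.255.255)
Public (not in any RFC 1918 range)


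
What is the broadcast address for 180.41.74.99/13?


Network: 180.40.0.0/13
Host bits = 19
Set all host bits to 1:
Broadcast: 180.47.255.255


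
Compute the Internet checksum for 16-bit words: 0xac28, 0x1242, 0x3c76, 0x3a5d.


Sum all words (with carry folding):
+ 0xac28 = 0xac28
+ 0x1242 = 0xbe6a
+ 0x3c76 = 0xfae0
+ 0x3a5d = 0x353e
One's complement: ~0x353e
Checksum = 0xcac1


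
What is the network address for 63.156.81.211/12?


IP:   00111111.10011100.01010001.11010011
Mask: 11111111.11110000.00000000.00000000
AND operation:
Net:  00111111.10010000.00000000.00000000
Network: 63.144.0.0/12


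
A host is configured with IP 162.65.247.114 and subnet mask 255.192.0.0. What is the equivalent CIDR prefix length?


Binary: 11111111.11000000.00000000.00000000
Count leading 1s
Prefix: /10


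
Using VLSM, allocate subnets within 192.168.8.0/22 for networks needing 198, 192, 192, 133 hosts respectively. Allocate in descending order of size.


198 hosts -> /24 (254 usable): 192.168.8.0/24
192 hosts -> /24 (254 usable): 192.168.9.0/24
192 hosts -> /24 (254 usable): 192.168.10.0/24
133 hosts -> /24 (254 usable): 192.168.11.0/24
Allocation: 192.168.8.0/24 (198 hosts, 254 usable); 192.168.9.0/24 (192 hosts, 254 usable); 192.168.10.0/24 (192 hosts, 254 usable); 192.168.11.0/24 (133 hosts, 254 usable)


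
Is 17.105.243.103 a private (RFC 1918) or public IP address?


RFC 1918 private ranges:
  10.0.0.0/8 (10.0.0.0 - 10.255.255.255)
  172.16.0.0/12 (172.16.0.0 - 172.31.255.255)
  192.168.0.0/16 (192.168.0.0 - 192.168.255.255)
Public (not in any RFC 1918 range)


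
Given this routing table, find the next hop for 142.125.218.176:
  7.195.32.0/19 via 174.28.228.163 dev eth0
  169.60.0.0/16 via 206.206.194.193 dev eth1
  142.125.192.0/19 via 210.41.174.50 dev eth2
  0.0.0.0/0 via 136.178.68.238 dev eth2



Longest prefix match for 142.125.218.176:
  /19 7.195.32.0: no
  /16 169.60.0.0: no
  /19 142.125.192.0: MATCH
  /0 0.0.0.0: MATCH
Selected: next-hop 210.41.174.50 via eth2 (matched /19)


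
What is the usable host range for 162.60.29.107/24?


Network: 162.60.29.0
Broadcast: 162.60.29.255
First usable = network + 1
Last usable = broadcast - 1
Range: 162.60.29.1 to 162.60.29.254


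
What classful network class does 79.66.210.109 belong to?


First octet: 79
Binary: 01001111
0xxxxxxx -> Class A (1-126)
Class A, default mask 255.0.0.0 (/8)


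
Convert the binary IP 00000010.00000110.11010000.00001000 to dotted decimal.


00000010 = 2
00000110 = 6
11010000 = 208
00001000 = 8
IP: 2.6.208.8


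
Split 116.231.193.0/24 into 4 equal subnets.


New prefix = 24 + 2 = 26
Each subnet has 64 addresses
  116.231.193.0/26
  116.231.193.64/26
  116.231.193.128/26
  116.231.193.192/26
Subnets: 116.231.193.0/26, 116.231.193.64/26, 116.231.193.128/26, 116.231.193.192/26


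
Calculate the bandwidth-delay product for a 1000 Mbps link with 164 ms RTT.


BDP = bandwidth * RTT
= 1000 Mbps * 164 ms
= 1000 * 1e6 * 164 / 1000 bits
= 164000000 bits
= 20500000 bytes
= 20019.5312 KB
BDP = 164000000 bits (20500000 bytes)


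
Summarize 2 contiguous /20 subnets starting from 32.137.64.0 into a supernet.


Original prefix: /20
Number of subnets: 2 = 2^1
New prefix = 20 - 1 = 19
Supernet: 32.137.64.0/19


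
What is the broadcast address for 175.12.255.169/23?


Network: 175.12.254.0/23
Host bits = 9
Set all host bits to 1:
Broadcast: 175.12.255.255


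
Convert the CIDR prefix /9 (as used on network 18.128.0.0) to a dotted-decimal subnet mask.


/9 means 9 network bits, 23 host bits
Binary: 11111111100000000000000000000000
Mask: 255.128.0.0


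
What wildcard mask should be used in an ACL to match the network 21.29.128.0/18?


Subnet mask: 255.255.192.0
Wildcard = 255.255.255.255 - subnet mask
255 - 255 = 0
255 - 255 = 0
255 - 192 = 63
255 - 0 = 255
Wildcard: 0.0.63.255


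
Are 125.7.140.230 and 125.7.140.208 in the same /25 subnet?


Mask: 255.255.255.128
125.7.140.230 AND mask = 125.7.140.128
125.7.140.208 AND mask = 125.7.140.128
Yes, same subnet (125.7.140.128)


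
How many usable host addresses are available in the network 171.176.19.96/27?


Host bits = 32 - 27 = 5
Total addresses = 2^5 = 32
Usable = total - 2 (network and broadcast)
Usable hosts: 30


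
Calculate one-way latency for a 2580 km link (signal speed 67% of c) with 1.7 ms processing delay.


Speed = 0.67 * 3e5 km/s = 201000 km/s
Propagation delay = 2580 / 201000 = 0.0128 s = 12.8358 ms
Processing delay = 1.7 ms
Total one-way latency = 14.5358 ms


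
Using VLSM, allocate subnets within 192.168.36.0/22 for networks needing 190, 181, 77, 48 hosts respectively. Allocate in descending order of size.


190 hosts -> /24 (254 usable): 192.168.36.0/24
181 hosts -> /24 (254 usable): 192.168.37.0/24
77 hosts -> /25 (126 usable): 192.168.38.0/25
48 hosts -> /26 (62 usable): 192.168.38.128/26
Allocation: 192.168.36.0/24 (190 hosts, 254 usable); 192.168.37.0/24 (181 hosts, 254 usable); 192.168.38.0/25 (77 hosts, 126 usable); 192.168.38.128/26 (48 hosts, 62 usable)


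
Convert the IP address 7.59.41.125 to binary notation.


7 = 00000111
59 = 00111011
41 = 00101001
125 = 01111101
Binary: 00000111.00111011.00101001.01111101


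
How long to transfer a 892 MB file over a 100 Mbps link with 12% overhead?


Effective throughput = 100 * (1 - 12/100) = 88 Mbps
File size in Mb = 892 * 8 = 7136 Mb
Time = 7136 / 88
Time = 81.0909 seconds


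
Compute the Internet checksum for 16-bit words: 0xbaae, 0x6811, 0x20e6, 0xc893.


Sum all words (with carry folding):
+ 0xbaae = 0xbaae
+ 0x6811 = 0x22c0
+ 0x20e6 = 0x43a6
+ 0xc893 = 0x0c3a
One's complement: ~0x0c3a
Checksum = 0xf3c5


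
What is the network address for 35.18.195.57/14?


IP:   00100011.00010010.11000011.00111001
Mask: 11111111.11111100.00000000.00000000
AND operation:
Net:  00100011.00010000.00000000.00000000
Network: 35.16.0.0/14


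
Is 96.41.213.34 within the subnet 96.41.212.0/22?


Subnet network: 96.41.212.0
Test IP AND mask: 96.41.212.0
Yes, 96.41.213.34 is in 96.41.212.0/22


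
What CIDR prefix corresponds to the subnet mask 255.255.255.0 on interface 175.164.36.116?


Binary: 11111111.11111111.11111111.00000000
Count leading 1s
Prefix: /24


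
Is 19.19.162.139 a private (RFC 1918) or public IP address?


RFC 1918 private ranges:
  10.0.0.0/8 (10.0.0.0 - 10.255.255.255)
  172.16.0.0/12 (172.16.0.0 - 172.31.255.255)
  192.168.0.0/16 (192.168.0.0 - 192.168.255.255)
Public (not in any RFC 1918 range)


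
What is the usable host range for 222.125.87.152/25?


Network: 222.125.87.128
Broadcast: 222.125.87.255
First usable = network + 1
Last usable = broadcast - 1
Range: 222.125.87.129 to 222.125.87.254


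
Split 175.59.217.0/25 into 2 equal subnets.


New prefix = 25 + 1 = 26
Each subnet has 64 addresses
  175.59.217.0/26
  175.59.217.64/26
Subnets: 175.59.217.0/26, 175.59.217.64/26


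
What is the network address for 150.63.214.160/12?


IP:   10010110.00111111.11010110.10100000
Mask: 11111111.11110000.00000000.00000000
AND operation:
Net:  10010110.00110000.00000000.00000000
Network: 150.48.0.0/12


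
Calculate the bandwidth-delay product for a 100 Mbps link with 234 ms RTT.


BDP = bandwidth * RTT
= 100 Mbps * 234 ms
= 100 * 1e6 * 234 / 1000 bits
= 23400000 bits
= 2925000 bytes
= 2856.4453 KB
BDP = 23400000 bits (2925000 bytes)


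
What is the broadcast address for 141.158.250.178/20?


Network: 141.158.240.0/20
Host bits = 12
Set all host bits to 1:
Broadcast: 141.158.255.255


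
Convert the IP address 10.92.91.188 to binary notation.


10 = 00001010
92 = 01011100
91 = 01011011
188 = 10111100
Binary: 00001010.01011100.01011011.10111100


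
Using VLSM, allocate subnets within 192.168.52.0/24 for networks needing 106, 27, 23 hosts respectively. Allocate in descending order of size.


106 hosts -> /25 (126 usable): 192.168.52.0/25
27 hosts -> /27 (30 usable): 192.168.52.128/27
23 hosts -> /27 (30 usable): 192.168.52.160/27
Allocation: 192.168.52.0/25 (106 hosts, 126 usable); 192.168.52.128/27 (27 hosts, 30 usable); 192.168.52.160/27 (23 hosts, 30 usable)


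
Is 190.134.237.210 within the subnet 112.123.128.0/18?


Subnet network: 112.123.128.0
Test IP AND mask: 190.134.192.0
No, 190.134.237.210 is not in 112.123.128.0/18


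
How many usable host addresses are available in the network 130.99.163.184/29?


Host bits = 32 - 29 = 3
Total addresses = 2^3 = 8
Usable = total - 2 (network and broadcast)
Usable hosts: 6


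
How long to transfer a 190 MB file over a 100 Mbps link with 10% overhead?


Effective throughput = 100 * (1 - 10/100) = 90 Mbps
File size in Mb = 190 * 8 = 1520 Mb
Time = 1520 / 90
Time = 16.8889 seconds


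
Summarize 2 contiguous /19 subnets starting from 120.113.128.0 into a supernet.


Original prefix: /19
Number of subnets: 2 = 2^1
New prefix = 19 - 1 = 18
Supernet: 120.113.128.0/18


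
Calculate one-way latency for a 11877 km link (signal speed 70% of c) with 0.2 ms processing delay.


Speed = 0.7 * 3e5 km/s = 210000 km/s
Propagation delay = 11877 / 210000 = 0.0566 s = 56.5571 ms
Processing delay = 0.2 ms
Total one-way latency = 56.7571 ms


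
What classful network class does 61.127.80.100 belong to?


First octet: 61
Binary: 00111101
0xxxxxxx -> Class A (1-126)
Class A, default mask 255.0.0.0 (/8)


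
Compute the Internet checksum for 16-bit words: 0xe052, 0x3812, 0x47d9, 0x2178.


Sum all words (with carry folding):
+ 0xe052 = 0xe052
+ 0x3812 = 0x1865
+ 0x47d9 = 0x603e
+ 0x2178 = 0x81b6
One's complement: ~0x81b6
Checksum = 0x7e49


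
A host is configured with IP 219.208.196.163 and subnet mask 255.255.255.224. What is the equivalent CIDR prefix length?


Binary: 11111111.11111111.11111111.11100000
Count leading 1s
Prefix: /27


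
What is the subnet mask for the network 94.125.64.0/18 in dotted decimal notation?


/18 means 18 network bits, 14 host bits
Binary: 11111111111111111100000000000000
Mask: 255.255.192.0


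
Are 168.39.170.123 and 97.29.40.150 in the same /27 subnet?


Mask: 255.255.255.224
168.39.170.123 AND mask = 168.39.170.96
97.29.40.150 AND mask = 97.29.40.128
No, different subnets (168.39.170.96 vs 97.29.40.128)


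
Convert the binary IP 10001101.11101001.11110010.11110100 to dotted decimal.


10001101 = 141
11101001 = 233
11110010 = 242
11110100 = 244
IP: 141.233.242.244


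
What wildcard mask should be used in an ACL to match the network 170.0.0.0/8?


Subnet mask: 255.0.0.0
Wildcard = 255.255.255.255 - subnet mask
255 - 255 = 0
255 - 0 = 255
255 - 0 = 255
255 - 0 = 255
Wildcard: 0.255.255.255


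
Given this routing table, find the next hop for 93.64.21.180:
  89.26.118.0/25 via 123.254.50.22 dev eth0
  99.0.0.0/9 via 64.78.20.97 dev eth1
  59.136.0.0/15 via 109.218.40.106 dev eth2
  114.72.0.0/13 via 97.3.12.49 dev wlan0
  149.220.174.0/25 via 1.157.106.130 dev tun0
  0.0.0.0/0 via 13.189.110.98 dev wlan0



Longest prefix match for 93.64.21.180:
  /25 89.26.118.0: no
  /9 99.0.0.0: no
  /15 59.136.0.0: no
  /13 114.72.0.0: no
  /25 149.220.174.0: no
  /0 0.0.0.0: MATCH
Selected: next-hop 13.189.110.98 via wlan0 (matched /0)


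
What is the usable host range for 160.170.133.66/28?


Network: 160.170.133.64
Broadcast: 160.170.133.79
First usable = network + 1
Last usable = broadcast - 1
Range: 160.170.133.65 to 160.170.133.78


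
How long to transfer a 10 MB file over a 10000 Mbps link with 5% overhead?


Effective throughput = 10000 * (1 - 5/100) = 9500 Mbps
File size in Mb = 10 * 8 = 80 Mb
Time = 80 / 9500
Time = 0.0084 seconds


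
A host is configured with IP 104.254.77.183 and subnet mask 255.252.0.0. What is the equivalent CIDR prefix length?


Binary: 11111111.11111100.00000000.00000000
Count leading 1s
Prefix: /14


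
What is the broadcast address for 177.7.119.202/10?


Network: 177.0.0.0/10
Host bits = 22
Set all host bits to 1:
Broadcast: 177.63.255.255


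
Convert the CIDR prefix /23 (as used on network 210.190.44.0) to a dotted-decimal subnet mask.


/23 means 23 network bits, 9 host bits
Binary: 11111111111111111111111000000000
Mask: 255.255.254.0


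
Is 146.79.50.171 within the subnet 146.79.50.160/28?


Subnet network: 146.79.50.160
Test IP AND mask: 146.79.50.160
Yes, 146.79.50.171 is in 146.79.50.160/28


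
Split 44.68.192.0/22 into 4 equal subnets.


New prefix = 22 + 2 = 24
Each subnet has 256 addresses
  44.68.192.0/24
  44.68.193.0/24
  44.68.194.0/24
  44.68.195.0/24
Subnets: 44.68.192.0/24, 44.68.193.0/24, 44.68.194.0/24, 44.68.195.0/24


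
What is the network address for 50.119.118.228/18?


IP:   00110010.01110111.01110110.11100100
Mask: 11111111.11111111.11000000.00000000
AND operation:
Net:  00110010.01110111.01000000.00000000
Network: 50.119.64.0/18


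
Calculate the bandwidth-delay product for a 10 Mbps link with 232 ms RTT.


BDP = bandwidth * RTT
= 10 Mbps * 232 ms
= 10 * 1e6 * 232 / 1000 bits
= 2320000 bits
= 290000 bytes
= 283.2031 KB
BDP = 2320000 bits (290000 bytes)


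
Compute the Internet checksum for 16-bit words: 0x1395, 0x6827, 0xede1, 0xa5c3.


Sum all words (with carry folding):
+ 0x1395 = 0x1395
+ 0x6827 = 0x7bbc
+ 0xede1 = 0x699e
+ 0xa5c3 = 0x0f62
One's complement: ~0x0f62
Checksum = 0xf09d


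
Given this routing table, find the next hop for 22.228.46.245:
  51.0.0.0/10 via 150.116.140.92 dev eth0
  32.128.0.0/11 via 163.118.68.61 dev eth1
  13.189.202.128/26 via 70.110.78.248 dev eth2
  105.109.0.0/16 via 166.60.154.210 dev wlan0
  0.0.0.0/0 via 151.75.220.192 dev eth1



Longest prefix match for 22.228.46.245:
  /10 51.0.0.0: no
  /11 32.128.0.0: no
  /26 13.189.202.128: no
  /16 105.109.0.0: no
  /0 0.0.0.0: MATCH
Selected: next-hop 151.75.220.192 via eth1 (matched /0)


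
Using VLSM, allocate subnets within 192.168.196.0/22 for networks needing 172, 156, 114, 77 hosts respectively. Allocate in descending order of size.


172 hosts -> /24 (254 usable): 192.168.196.0/24
156 hosts -> /24 (254 usable): 192.168.197.0/24
114 hosts -> /25 (126 usable): 192.168.198.0/25
77 hosts -> /25 (126 usable): 192.168.198.128/25
Allocation: 192.168.196.0/24 (172 hosts, 254 usable); 192.168.197.0/24 (156 hosts, 254 usable); 192.168.198.0/25 (114 hosts, 126 usable); 192.168.198.128/25 (77 hosts, 126 usable)


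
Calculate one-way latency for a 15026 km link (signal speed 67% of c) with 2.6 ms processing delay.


Speed = 0.67 * 3e5 km/s = 201000 km/s
Propagation delay = 15026 / 201000 = 0.0748 s = 74.7562 ms
Processing delay = 2.6 ms
Total one-way latency = 77.3562 ms


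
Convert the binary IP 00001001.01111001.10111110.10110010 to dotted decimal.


00001001 = 9
01111001 = 121
10111110 = 190
10110010 = 178
IP: 9.121.190.178


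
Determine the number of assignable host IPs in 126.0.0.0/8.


Host bits = 32 - 8 = 24
Total addresses = 2^24 = 16777216
Usable = total - 2 (network and broadcast)
Usable hosts: 16777214


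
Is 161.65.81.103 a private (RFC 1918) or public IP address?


RFC 1918 private ranges:
  10.0.0.0/8 (10.0.0.0 - 10.255.255.255)
  172.16.0.0/12 (172.16.0.0 - 172.31.255.255)
  192.168.0.0/16 (192.168.0.0 - 192.168.255.255)
Public (not in any RFC 1918 range)


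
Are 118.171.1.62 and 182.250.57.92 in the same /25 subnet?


Mask: 255.255.255.128
118.171.1.62 AND mask = 118.171.1.0
182.250.57.92 AND mask = 182.250.57.0
No, different subnets (118.171.1.0 vs 182.250.57.0)


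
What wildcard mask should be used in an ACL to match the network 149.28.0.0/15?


Subnet mask: 255.254.0.0
Wildcard = 255.255.255.255 - subnet mask
255 - 255 = 0
255 - 254 = 1
255 - 0 = 255
255 - 0 = 255
Wildcard: 0.1.255.255


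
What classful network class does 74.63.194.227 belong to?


First octet: 74
Binary: 01001010
0xxxxxxx -> Class A (1-126)
Class A, default mask 255.0.0.0 (/8)


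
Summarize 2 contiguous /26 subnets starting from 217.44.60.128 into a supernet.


Original prefix: /26
Number of subnets: 2 = 2^1
New prefix = 26 - 1 = 25
Supernet: 217.44.60.128/25


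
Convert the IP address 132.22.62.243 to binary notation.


132 = 10000100
22 = 00010110
62 = 00111110
243 = 11110011
Binary: 10000100.00010110.00111110.11110011


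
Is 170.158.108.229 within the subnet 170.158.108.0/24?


Subnet network: 170.158.108.0
Test IP AND mask: 170.158.108.0
Yes, 170.158.108.229 is in 170.158.108.0/24


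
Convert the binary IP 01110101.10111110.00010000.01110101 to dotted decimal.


01110101 = 117
10111110 = 190
00010000 = 16
01110101 = 117
IP: 117.190.16.117


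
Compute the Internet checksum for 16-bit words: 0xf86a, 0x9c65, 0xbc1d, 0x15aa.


Sum all words (with carry folding):
+ 0xf86a = 0xf86a
+ 0x9c65 = 0x94d0
+ 0xbc1d = 0x50ee
+ 0x15aa = 0x6698
One's complement: ~0x6698
Checksum = 0x9967


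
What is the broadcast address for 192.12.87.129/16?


Network: 192.12.0.0/16
Host bits = 16
Set all host bits to 1:
Broadcast: 192.12.255.255


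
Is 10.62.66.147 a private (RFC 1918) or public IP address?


RFC 1918 private ranges:
  10.0.0.0/8 (10.0.0.0 - 10.255.255.255)
  172.16.0.0/12 (172.16.0.0 - 172.31.255.255)
  192.168.0.0/16 (192.168.0.0 - 192.168.255.255)
Private (in 10.0.0.0/8)


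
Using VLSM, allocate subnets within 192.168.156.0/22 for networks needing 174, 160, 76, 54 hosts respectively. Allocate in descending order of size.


174 hosts -> /24 (254 usable): 192.168.156.0/24
160 hosts -> /24 (254 usable): 192.168.157.0/24
76 hosts -> /25 (126 usable): 192.168.158.0/25
54 hosts -> /26 (62 usable): 192.168.158.128/26
Allocation: 192.168.156.0/24 (174 hosts, 254 usable); 192.168.157.0/24 (160 hosts, 254 usable); 192.168.158.0/25 (76 hosts, 126 usable); 192.168.158.128/26 (54 hosts, 62 usable)


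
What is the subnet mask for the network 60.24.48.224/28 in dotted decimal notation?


/28 means 28 network bits, 4 host bits
Binary: 11111111111111111111111111110000
Mask: 255.255.255.240


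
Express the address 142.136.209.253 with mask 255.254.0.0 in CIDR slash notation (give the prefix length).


Binary: 11111111.11111110.00000000.00000000
Count leading 1s
Prefix: /15


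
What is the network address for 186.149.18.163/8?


IP:   10111010.10010101.00010010.10100011
Mask: 11111111.00000000.00000000.00000000
AND operation:
Net:  10111010.00000000.00000000.00000000
Network: 186.0.0.0/8


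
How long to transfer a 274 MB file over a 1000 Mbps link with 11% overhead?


Effective throughput = 1000 * (1 - 11/100) = 890 Mbps
File size in Mb = 274 * 8 = 2192 Mb
Time = 2192 / 890
Time = 2.4629 seconds


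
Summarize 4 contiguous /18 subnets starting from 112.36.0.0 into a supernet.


Original prefix: /18
Number of subnets: 4 = 2^2
New prefix = 18 - 2 = 16
Supernet: 112.36.0.0/16
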